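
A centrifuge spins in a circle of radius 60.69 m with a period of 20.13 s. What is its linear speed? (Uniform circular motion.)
v = 2πr/T = 2π×60.69/20.13 = 18.94 m/s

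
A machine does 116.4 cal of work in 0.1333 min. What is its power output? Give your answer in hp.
P = W/t = 487 J / 7.998 s = 60.89 W = 0.08166 hp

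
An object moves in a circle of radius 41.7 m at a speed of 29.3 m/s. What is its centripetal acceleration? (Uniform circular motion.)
a_c = v²/r = 29.3²/41.7 = 858.49/41.7 = 20.59 m/s²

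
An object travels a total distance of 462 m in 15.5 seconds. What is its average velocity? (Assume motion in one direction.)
v_avg = Δd / Δt = 462 / 15.5 = 29.81 m/s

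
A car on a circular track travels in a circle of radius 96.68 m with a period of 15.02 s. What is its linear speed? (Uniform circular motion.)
v = 2πr/T = 2π×96.68/15.02 = 40.44 m/s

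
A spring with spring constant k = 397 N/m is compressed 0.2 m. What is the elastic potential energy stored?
PE = ½kx² = ½×397×0.2² = 7.94 J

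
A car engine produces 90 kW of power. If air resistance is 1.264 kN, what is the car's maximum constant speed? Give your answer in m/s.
P = Fv → v = P/F = 90000 W / 1264 N = 71.2 m/s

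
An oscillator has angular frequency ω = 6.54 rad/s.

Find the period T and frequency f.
T = 2π/ω = 2π/6.54 = 0.9607 s; f = ω/2π = 1.041 Hz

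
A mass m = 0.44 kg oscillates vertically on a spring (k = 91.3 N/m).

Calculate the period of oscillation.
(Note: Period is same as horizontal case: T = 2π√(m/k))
T = 2π√(m/k) = 2π√(0.44/91.3) = 0.4362 s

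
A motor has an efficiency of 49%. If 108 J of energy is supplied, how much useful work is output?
W_out = η × W_in = 0.49 × 108 = 52.92 J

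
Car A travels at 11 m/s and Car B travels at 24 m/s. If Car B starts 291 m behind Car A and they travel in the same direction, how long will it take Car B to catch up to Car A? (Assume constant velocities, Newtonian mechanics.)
Relative speed: v_rel = 24 - 11 = 13 m/s
Time to catch: t = d₀/v_rel = 291/13 = 22.38 s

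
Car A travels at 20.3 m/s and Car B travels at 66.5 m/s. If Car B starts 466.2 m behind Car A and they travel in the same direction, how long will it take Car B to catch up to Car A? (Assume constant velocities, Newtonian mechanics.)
Relative speed: v_rel = 66.5 - 20.3 = 46.2 m/s
Time to catch: t = d₀/v_rel = 466.2/46.2 = 10.09 s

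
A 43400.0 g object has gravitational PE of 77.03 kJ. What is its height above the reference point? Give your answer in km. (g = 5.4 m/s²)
PE = mgh → h = PE/(mg) = 7.703e+04 J / (43.4 kg × 5.4 m/s²) = 328.7 m = 0.3287 km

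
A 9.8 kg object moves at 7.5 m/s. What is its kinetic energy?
KE = ½mv² = ½×9.8×7.5² = 275.625 J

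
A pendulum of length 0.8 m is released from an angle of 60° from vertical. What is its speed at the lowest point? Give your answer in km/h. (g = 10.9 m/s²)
h = L(1 − cosθ) = 0.8×(1 − cos60°) = 0.4 m
v = √(2gh) = √(2×10.9×0.4) = 2.953 m/s = 10.63 km/h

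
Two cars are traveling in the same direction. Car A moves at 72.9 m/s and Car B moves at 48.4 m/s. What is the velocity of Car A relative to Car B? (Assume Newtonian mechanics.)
v_rel = v_A - v_B = 72.9 - 48.4 = 24.5 m/s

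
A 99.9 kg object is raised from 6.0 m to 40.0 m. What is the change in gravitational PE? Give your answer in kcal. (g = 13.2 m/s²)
ΔPE = mg(h₂ − h₁) = 99.9 kg × 13.2 m/s² × (40 − 6) m = 4.484e+04 J = 10.72 kcal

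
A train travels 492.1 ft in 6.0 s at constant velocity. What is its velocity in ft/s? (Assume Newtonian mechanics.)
v = d/t (with unit conversion) = 82.02 ft/s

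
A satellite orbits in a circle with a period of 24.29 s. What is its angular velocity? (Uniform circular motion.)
ω = 2π/T = 2π/24.29 = 0.2587 rad/s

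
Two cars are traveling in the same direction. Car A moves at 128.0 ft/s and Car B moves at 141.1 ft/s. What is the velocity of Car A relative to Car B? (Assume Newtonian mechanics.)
v_rel = v_A - v_B = 128.0 - 141.1 = -13.1 ft/s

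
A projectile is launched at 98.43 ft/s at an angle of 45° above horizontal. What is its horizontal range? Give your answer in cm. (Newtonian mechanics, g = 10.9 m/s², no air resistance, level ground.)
R = v₀² sin(2θ) / g (with unit conversion) = 8258.0 cm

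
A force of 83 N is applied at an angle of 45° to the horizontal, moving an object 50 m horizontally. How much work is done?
W = Fd cosθ = 83×50×cos(45°) = 2934.5 J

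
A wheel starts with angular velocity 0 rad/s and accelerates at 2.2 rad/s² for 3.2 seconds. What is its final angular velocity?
ω = ω₀ + αt = 0 + 2.2 × 3.2 = 7.04 rad/s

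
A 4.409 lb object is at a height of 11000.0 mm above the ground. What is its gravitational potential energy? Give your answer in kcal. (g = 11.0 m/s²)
PE = mgh = 2 kg × 11.0 m/s² × 11 m = 242 J = 0.05784 kcal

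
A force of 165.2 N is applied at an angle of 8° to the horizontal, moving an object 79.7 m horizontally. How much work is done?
W = Fd cosθ = 165.2×79.7×cos(8°) = 13038.0 J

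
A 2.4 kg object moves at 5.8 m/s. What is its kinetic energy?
KE = ½mv² = ½×2.4×5.8² = 40.368 J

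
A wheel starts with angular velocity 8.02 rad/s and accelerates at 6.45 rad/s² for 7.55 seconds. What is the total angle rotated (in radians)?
θ = ω₀t + ½αt² = 8.02×7.55 + ½×6.45×7.55² = 244.38 rad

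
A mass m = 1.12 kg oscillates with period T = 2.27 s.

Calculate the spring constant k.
T = 2π√(m/k) → k = m(2π/T)² = 1.12×(2π/2.27)² = 8.581 N/m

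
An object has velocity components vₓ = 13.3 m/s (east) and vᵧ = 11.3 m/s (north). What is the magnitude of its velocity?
|v| = √(vₓ² + vᵧ²) = √(13.3² + 11.3²) = √(304.58) = 17.45 m/s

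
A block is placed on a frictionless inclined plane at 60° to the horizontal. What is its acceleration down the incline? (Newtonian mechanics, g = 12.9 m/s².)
a = g sin(θ) = 12.9 × sin(60°) = 12.9 × 0.866 = 11.17 m/s²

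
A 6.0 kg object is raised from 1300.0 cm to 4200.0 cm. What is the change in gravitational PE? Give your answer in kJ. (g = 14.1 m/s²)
ΔPE = mg(h₂ − h₁) = 6 kg × 14.1 m/s² × (42 − 13) m = 2453 J = 2.453 kJ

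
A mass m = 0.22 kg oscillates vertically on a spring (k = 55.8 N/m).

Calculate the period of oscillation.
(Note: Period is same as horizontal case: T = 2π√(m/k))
T = 2π√(m/k) = 2π√(0.22/55.8) = 0.3945 s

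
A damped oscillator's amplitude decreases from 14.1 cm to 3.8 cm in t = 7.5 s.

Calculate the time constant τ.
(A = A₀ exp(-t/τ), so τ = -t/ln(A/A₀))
A/A₀ = 3.8/14.1 = 0.2695; ln(A/A₀) = -1.311
τ = −t/ln(A/A₀) = −7.5/-1.311 = 5.72 s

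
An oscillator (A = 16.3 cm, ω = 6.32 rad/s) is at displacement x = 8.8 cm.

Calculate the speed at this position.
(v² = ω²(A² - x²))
v = ω√(A² − x²) = 6.32×√(0.163² − 0.088²) = 0.8671 m/s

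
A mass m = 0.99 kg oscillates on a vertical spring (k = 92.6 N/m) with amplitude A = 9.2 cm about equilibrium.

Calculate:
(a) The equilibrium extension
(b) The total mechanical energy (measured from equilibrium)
x_eq = mg/k = 0.99×9.81/92.6 = 0.1049 m = 10.49 cm
E = ½kA² = ½×92.6×(0.092)² = 0.3919 J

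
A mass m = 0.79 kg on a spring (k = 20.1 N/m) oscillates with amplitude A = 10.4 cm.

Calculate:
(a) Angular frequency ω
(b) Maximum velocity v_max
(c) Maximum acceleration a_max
ω = √(k/m) = √(20.1/0.79) = 5.044 rad/s
v_max = ωA = 5.044×0.104 = 0.5246 m/s
a_max = ω²A = 5.044²×0.104 = 2.646 m/s²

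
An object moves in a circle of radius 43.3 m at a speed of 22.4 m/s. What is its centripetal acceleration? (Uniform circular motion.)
a_c = v²/r = 22.4²/43.3 = 501.76/43.3 = 11.59 m/s²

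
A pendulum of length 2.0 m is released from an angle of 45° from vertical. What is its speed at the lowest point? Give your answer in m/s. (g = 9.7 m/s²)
h = L(1 − cosθ) = 2.0×(1 − cos45°) = 0.5858 m
v = √(2gh) = √(2×9.7×0.5858) = 3.371 m/s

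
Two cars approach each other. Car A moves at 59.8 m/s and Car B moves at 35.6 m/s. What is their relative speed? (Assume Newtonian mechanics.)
v_rel = v_A + v_B = 59.8 + 35.6 = 95.4 m/s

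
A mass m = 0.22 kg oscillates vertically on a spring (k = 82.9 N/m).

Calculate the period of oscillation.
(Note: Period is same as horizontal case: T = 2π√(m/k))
T = 2π√(m/k) = 2π√(0.22/82.9) = 0.3237 s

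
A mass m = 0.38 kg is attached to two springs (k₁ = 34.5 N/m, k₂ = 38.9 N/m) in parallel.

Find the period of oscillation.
k_eq = k₁+k₂ = 73.4 N/m
T = 2π√(m/k_eq) = 2π√(0.38/73.4) = 0.4521 s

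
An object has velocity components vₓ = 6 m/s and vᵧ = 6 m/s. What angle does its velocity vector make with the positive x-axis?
θ = arctan(vᵧ/vₓ) = arctan(6/6) = 45.0°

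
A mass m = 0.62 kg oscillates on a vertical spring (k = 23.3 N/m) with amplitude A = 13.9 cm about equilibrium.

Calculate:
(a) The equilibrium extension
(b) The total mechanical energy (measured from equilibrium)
x_eq = mg/k = 0.62×9.81/23.3 = 0.261 m = 26.1 cm
E = ½kA² = ½×23.3×(0.139)² = 0.2251 J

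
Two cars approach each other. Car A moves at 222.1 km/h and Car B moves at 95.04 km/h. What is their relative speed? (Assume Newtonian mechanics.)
v_rel = v_A + v_B = 222.1 + 95.04 = 317.1 km/h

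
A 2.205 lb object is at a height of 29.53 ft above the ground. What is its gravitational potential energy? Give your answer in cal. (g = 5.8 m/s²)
PE = mgh = 1 kg × 5.8 m/s² × 9.001 m = 52.21 J = 12.48 cal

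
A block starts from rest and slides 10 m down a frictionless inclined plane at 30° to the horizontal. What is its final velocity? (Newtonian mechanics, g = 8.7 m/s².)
a = g sin(θ) = 8.7 × sin(30°) = 4.35 m/s²
v = √(2ad) = √(2 × 4.35 × 10) = 9.33 m/s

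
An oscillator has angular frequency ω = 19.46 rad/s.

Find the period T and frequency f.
T = 2π/ω = 2π/19.46 = 0.3229 s; f = ω/2π = 3.097 Hz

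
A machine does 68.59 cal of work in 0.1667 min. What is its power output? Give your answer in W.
P = W/t = 287 J / 10 s = 28.69 W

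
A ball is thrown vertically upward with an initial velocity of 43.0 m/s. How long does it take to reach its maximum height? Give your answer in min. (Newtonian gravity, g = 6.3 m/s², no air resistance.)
t_up = v₀/g (with unit conversion) = 0.1138 min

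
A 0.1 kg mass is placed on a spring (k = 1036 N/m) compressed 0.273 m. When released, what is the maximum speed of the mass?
½kx² = ½mv² → v = x√(k/m) = 0.273×√(1036/0.1) = 27.79 m/s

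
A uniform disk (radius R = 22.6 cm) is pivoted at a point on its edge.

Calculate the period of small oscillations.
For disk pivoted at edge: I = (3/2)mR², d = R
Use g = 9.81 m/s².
I/m = (3/2)R² = 0.07661 m²; d = R = 0.226 m
T = 2π√((3/2)R²/(gR)) = 2π√(3R/(2g)) = 1.168 s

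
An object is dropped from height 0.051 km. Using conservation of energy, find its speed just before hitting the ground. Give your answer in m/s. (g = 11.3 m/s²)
mgh = ½mv² → v = √(2gh) = √(2×11.3×51) = 33.95 m/s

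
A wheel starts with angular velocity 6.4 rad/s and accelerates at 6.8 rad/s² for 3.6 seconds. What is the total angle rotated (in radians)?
θ = ω₀t + ½αt² = 6.4×3.6 + ½×6.8×3.6² = 67.1 rad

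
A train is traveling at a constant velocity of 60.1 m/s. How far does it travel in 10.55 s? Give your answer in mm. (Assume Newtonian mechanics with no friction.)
d = vt (with unit conversion) = 634100.0 mm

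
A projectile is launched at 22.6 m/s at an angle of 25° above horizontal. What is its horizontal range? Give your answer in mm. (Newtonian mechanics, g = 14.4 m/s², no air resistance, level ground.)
R = v₀² sin(2θ) / g (with unit conversion) = 27170.0 mm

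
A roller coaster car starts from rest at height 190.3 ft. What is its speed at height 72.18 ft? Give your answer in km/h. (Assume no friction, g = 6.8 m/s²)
mgh₁ = ½mv₂² + mgh₂ → v₂ = √(2g(h₁−h₂)) = √(2×6.8×(58−22)) = 22.13 m/s = 79.66 km/h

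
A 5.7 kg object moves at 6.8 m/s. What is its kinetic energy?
KE = ½mv² = ½×5.7×6.8² = 131.784 J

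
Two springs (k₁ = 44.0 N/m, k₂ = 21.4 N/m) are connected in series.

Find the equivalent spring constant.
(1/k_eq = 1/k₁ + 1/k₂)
1/k_eq = 1/44.0 + 1/21.4 = 0.069456; k_eq = 14.4 N/m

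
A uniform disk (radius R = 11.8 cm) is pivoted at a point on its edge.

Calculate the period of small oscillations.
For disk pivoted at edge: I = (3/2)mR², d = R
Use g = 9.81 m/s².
I/m = (3/2)R² = 0.02089 m²; d = R = 0.118 m
T = 2π√((3/2)R²/(gR)) = 2π√(3R/(2g)) = 0.844 s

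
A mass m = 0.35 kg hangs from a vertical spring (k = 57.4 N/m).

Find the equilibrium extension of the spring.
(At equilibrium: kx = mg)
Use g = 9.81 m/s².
x_eq = mg/k = 0.35×9.81/57.4 = 0.05982 m = 5.982 cm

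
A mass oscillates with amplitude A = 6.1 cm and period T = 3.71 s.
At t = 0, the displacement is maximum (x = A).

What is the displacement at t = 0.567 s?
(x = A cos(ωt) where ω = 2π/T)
ω = 2π/T = 2π/3.71 = 1.694 rad/s
x = A cos(ωt) = 6.1×cos(1.694×0.567) = 3.497 cm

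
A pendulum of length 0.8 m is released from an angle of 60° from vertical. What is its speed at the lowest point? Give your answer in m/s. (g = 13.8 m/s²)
h = L(1 − cosθ) = 0.8×(1 − cos60°) = 0.4 m
v = √(2gh) = √(2×13.8×0.4) = 3.323 m/s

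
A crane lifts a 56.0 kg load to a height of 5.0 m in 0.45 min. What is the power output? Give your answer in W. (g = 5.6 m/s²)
W = mgh = 56×5.6×5 = 1568 J
P = W/t = 1568/27 = 58.07 W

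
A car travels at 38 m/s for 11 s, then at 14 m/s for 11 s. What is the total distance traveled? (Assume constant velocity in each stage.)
d₁ = v₁t₁ = 38 × 11 = 418 m
d₂ = v₂t₂ = 14 × 11 = 154 m
d_total = 418 + 154 = 572 m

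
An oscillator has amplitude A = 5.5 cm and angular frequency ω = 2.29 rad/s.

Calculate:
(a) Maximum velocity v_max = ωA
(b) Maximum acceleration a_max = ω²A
v_max = ωA = 2.29×0.055 = 0.126 m/s
a_max = ω²A = 2.29²×0.055 = 0.2884 m/s²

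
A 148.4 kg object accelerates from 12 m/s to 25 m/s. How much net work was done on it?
W_net = ΔKE = ½m(v₂² − v₁²) = ½×148.4×(25² − 12²) = 35690.2 J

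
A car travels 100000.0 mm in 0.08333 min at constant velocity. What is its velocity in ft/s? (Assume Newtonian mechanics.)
v = d/t (with unit conversion) = 65.62 ft/s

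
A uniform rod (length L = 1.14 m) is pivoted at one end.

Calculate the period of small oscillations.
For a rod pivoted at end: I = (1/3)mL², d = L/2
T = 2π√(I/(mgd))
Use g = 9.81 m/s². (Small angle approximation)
I/m = (1/3)L² = 0.4332 m²; d = L/2 = 0.57 m
T = 2π√(I/(mgd)) = 2π√(0.4332/(9.81×0.57)) = 1.749 s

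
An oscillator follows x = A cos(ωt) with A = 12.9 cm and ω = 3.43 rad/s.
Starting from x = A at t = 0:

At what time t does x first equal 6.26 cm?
cos(ωt) = x/A = 6.26/12.9 = 0.4853
ωt = arccos(0.4853) = 1.064 rad
t = 1.064/3.43 = 0.3102 s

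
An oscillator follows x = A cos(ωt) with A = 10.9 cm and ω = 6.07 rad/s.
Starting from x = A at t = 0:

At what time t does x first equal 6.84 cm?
cos(ωt) = x/A = 6.84/10.9 = 0.6275
ωt = arccos(0.6275) = 0.8924 rad
t = 0.8924/6.07 = 0.147 s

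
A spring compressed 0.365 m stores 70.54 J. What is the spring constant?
PE = ½kx² → k = 2PE/x² = 2×70.54/0.365² = 1059.0 N/m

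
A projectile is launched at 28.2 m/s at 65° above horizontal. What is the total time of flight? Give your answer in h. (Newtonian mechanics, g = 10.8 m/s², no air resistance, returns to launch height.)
T = 2v₀sin(θ)/g (with unit conversion) = 0.001315 h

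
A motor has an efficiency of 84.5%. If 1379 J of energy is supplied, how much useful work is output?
W_out = η × W_in = 0.845 × 1379 = 1165.3 J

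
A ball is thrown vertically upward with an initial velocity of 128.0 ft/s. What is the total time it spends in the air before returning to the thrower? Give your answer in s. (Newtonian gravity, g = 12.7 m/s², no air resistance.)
t_total = 2v₀/g (with unit conversion) = 6.144 s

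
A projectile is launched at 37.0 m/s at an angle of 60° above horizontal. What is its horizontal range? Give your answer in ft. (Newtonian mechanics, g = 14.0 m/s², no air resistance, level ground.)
R = v₀² sin(2θ) / g (with unit conversion) = 277.8 ft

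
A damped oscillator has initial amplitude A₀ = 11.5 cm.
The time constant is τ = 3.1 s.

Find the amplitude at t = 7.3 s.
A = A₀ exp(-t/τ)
A = A₀ exp(−t/τ) = 11.5×exp(−7.3/3.1) = 1.091 cm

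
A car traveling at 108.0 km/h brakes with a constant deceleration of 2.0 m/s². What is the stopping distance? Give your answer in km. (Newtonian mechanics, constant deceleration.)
d = v₀² / (2a) (with unit conversion) = 0.225 km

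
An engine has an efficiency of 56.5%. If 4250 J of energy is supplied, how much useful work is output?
W_out = η × W_in = 0.565 × 4250 = 2401.2 J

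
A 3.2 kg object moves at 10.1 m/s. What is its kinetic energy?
KE = ½mv² = ½×3.2×10.1² = 163.216 J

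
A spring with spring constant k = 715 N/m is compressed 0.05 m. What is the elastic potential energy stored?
PE = ½kx² = ½×715×0.05² = 0.8938 J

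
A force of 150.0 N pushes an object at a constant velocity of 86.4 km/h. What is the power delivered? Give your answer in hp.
P = Fv = 150 N × 24 m/s = 3600 W = 4.828 hp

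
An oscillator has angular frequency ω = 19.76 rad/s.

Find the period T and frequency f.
T = 2π/ω = 2π/19.76 = 0.318 s; f = ω/2π = 3.145 Hz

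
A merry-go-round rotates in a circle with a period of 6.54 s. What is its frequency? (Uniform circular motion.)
f = 1/T = 1/6.54 = 0.1529 Hz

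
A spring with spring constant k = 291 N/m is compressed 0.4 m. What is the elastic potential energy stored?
PE = ½kx² = ½×291×0.4² = 23.28 J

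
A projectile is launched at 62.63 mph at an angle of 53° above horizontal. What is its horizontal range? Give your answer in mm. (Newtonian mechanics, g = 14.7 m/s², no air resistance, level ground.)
R = v₀² sin(2θ) / g (with unit conversion) = 51260.0 mm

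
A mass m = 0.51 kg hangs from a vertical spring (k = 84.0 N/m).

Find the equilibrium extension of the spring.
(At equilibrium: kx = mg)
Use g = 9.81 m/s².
x_eq = mg/k = 0.51×9.81/84.0 = 0.05956 m = 5.956 cm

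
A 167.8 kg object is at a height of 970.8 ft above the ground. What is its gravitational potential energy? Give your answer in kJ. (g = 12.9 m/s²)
PE = mgh = 167.8 kg × 12.9 m/s² × 295.9 m = 6.405e+05 J = 640.5 kJ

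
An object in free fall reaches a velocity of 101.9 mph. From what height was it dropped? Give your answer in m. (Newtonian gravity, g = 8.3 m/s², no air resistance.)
h = v²/(2g) (with unit conversion) = 125.0 m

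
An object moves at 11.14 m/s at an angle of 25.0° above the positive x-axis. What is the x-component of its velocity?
vₓ = v cos(θ) = 11.14 × cos(25.0°) = 10.1 m/s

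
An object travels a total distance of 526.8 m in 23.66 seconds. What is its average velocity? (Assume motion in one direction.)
v_avg = Δd / Δt = 526.8 / 23.66 = 22.27 m/s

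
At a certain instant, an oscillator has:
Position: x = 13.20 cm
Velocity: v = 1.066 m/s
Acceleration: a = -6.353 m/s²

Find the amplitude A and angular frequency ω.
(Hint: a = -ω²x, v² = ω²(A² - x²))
a = −ω²x → ω = √(|a|/x) = √(6.353/0.132) = 6.937 rad/s
v² = ω²(A² − x²) → A = √(x² + v²/ω²) = √(0.132² + 1.066²/6.937²) = 0.2026 m = 20.26 cm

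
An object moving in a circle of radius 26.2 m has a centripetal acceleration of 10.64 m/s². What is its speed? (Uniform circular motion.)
v = √(a_c × r) = √(10.64 × 26.2) = 16.7 m/s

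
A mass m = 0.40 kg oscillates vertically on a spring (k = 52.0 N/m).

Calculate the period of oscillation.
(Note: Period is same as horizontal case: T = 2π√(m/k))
T = 2π√(m/k) = 2π√(0.4/52.0) = 0.5511 s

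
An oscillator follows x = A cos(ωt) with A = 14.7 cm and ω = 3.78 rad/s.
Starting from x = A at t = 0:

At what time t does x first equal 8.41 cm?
cos(ωt) = x/A = 8.41/14.7 = 0.5721
ωt = arccos(0.5721) = 0.9617 rad
t = 0.9617/3.78 = 0.2544 s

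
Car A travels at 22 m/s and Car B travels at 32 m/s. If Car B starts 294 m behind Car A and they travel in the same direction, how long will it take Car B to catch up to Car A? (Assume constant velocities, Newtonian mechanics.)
Relative speed: v_rel = 32 - 22 = 10 m/s
Time to catch: t = d₀/v_rel = 294/10 = 29.4 s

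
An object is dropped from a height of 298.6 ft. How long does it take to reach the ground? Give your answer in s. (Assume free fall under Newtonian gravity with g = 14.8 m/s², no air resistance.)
t = √(2h/g) (with unit conversion) = 3.507 s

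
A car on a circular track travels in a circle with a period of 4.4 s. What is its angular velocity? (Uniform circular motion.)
ω = 2π/T = 2π/4.4 = 1.428 rad/s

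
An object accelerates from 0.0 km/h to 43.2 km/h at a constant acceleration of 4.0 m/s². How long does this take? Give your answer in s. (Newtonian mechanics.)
t = (v - v₀)/a (with unit conversion) = 3.0 s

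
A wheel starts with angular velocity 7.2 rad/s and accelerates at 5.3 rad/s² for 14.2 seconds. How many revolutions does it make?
θ = ω₀t + ½αt² = 7.2×14.2 + ½×5.3×14.2² = 636.59 rad
Revolutions = θ/(2π) = 636.59/(2π) = 101.32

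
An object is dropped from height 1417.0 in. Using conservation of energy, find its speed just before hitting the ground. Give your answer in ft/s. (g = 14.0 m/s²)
mgh = ½mv² → v = √(2gh) = √(2×14.0×35.99) = 31.75 m/s = 104.2 ft/s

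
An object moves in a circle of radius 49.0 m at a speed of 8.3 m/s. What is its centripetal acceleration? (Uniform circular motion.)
a_c = v²/r = 8.3²/49.0 = 68.89/49.0 = 1.41 m/s²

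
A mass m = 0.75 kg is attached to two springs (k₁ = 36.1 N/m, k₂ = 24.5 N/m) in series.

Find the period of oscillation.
k_eq = k₁k₂/(k₁+k₂) = 14.59 N/m
T = 2π√(m/k_eq) = 2π√(0.75/14.59) = 1.424 s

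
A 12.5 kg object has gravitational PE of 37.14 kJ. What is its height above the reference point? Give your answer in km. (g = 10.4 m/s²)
PE = mgh → h = PE/(mg) = 3.714e+04 J / (12.5 kg × 10.4 m/s²) = 285.7 m = 0.2857 km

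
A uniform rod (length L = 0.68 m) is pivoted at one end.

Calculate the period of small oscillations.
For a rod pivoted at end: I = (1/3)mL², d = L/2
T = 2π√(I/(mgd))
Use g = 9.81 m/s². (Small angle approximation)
I/m = (1/3)L² = 0.1541 m²; d = L/2 = 0.34 m
T = 2π√(I/(mgd)) = 2π√(0.1541/(9.81×0.34)) = 1.351 s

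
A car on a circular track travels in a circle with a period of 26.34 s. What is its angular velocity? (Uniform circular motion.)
ω = 2π/T = 2π/26.34 = 0.2385 rad/s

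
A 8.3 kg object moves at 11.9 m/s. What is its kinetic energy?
KE = ½mv² = ½×8.3×11.9² = 587.6815 J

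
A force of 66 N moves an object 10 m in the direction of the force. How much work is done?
W = Fd = 66×10 = 660.0 J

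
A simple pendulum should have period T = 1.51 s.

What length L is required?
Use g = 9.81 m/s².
T = 2π√(L/g) → L = g(T/2π)² = 9.81×(1.51/2π)² = 0.5666 m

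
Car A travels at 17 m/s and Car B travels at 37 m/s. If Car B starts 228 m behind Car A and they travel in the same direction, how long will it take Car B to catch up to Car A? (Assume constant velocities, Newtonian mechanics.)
Relative speed: v_rel = 37 - 17 = 20 m/s
Time to catch: t = d₀/v_rel = 228/20 = 11.4 s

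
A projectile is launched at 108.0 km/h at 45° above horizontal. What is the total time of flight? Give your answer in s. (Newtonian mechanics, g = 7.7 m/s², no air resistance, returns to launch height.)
T = 2v₀sin(θ)/g (with unit conversion) = 5.51 s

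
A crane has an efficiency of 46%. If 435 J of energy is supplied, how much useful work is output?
W_out = η × W_in = 0.46 × 435 = 200.1 J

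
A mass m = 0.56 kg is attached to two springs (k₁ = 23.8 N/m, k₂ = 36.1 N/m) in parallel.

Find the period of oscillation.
k_eq = k₁+k₂ = 59.9 N/m
T = 2π√(m/k_eq) = 2π√(0.56/59.9) = 0.6075 s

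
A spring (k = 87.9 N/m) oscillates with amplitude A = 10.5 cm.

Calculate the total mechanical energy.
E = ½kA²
E = ½kA² = ½×87.9×(0.105)² = 0.4845 J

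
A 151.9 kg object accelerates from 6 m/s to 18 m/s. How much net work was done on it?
W_net = ΔKE = ½m(v₂² − v₁²) = ½×151.9×(18² − 6²) = 21873.6 J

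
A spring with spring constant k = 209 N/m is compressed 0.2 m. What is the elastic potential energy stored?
PE = ½kx² = ½×209×0.2² = 4.18 J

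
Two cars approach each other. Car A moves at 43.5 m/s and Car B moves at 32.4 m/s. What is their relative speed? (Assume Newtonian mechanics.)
v_rel = v_A + v_B = 43.5 + 32.4 = 75.9 m/s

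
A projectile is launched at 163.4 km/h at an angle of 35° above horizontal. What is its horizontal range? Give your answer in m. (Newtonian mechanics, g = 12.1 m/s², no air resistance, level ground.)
R = v₀² sin(2θ) / g (with unit conversion) = 160.0 m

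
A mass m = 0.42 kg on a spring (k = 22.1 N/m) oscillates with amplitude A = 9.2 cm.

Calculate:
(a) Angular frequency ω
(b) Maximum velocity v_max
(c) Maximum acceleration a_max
ω = √(k/m) = √(22.1/0.42) = 7.254 rad/s
v_max = ωA = 7.254×0.092 = 0.6674 m/s
a_max = ω²A = 7.254²×0.092 = 4.841 m/s²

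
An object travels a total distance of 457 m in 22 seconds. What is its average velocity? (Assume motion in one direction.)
v_avg = Δd / Δt = 457 / 22 = 20.77 m/s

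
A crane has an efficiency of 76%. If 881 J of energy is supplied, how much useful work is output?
W_out = η × W_in = 0.76 × 881 = 669.56 J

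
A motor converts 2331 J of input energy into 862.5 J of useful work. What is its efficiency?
η = W_out/W_in = 862.5/2331 = 0.37 = 37.0%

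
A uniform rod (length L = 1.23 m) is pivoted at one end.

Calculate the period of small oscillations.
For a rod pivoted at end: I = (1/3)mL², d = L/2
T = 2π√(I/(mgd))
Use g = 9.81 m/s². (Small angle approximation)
I/m = (1/3)L² = 0.5043 m²; d = L/2 = 0.615 m
T = 2π√(I/(mgd)) = 2π√(0.5043/(9.81×0.615)) = 1.817 s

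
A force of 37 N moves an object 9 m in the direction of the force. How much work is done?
W = Fd = 37×9 = 333.0 J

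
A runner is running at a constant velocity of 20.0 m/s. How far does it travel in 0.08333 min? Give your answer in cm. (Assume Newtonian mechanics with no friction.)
d = vt (with unit conversion) = 10000.0 cm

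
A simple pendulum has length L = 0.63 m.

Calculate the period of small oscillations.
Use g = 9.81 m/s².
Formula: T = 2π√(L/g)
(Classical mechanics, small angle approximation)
T = 2π√(L/g) = 2π√(0.63/9.81) = 1.592 s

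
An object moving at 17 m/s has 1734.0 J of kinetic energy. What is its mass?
KE = ½mv² → m = 2KE/v² = 2×1734.0/17² = 12.0 kg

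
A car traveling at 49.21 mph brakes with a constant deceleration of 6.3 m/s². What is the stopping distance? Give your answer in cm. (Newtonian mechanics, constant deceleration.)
d = v₀² / (2a) (with unit conversion) = 3841.0 cm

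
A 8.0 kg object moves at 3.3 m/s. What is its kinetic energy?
KE = ½mv² = ½×8.0×3.3² = 43.56 J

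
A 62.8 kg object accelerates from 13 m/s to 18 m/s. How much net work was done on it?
W_net = ΔKE = ½m(v₂² − v₁²) = ½×62.8×(18² − 13²) = 4867.0 J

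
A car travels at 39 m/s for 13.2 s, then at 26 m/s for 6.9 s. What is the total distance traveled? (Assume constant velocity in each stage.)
d₁ = v₁t₁ = 39 × 13.2 = 514.8 m
d₂ = v₂t₂ = 26 × 6.9 = 179.4 m
d_total = 514.8 + 179.4 = 694.2 m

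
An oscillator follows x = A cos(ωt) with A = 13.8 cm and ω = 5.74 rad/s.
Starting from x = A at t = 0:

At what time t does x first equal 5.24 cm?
cos(ωt) = x/A = 5.24/13.8 = 0.3797
ωt = arccos(0.3797) = 1.181 rad
t = 1.181/5.74 = 0.2058 s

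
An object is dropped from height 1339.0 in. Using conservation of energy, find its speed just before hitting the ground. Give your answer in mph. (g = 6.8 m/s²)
mgh = ½mv² → v = √(2gh) = √(2×6.8×34.01) = 21.51 m/s = 48.11 mph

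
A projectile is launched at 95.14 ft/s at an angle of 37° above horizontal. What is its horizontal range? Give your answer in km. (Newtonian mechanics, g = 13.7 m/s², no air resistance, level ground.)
R = v₀² sin(2θ) / g (with unit conversion) = 0.059 km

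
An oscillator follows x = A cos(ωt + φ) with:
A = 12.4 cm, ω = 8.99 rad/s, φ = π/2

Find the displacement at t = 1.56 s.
x = A cos(ωt + φ) = 12.4×cos(8.99×1.56 + π/2) = -12.32 cm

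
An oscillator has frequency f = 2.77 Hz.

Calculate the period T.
T = 1/f = 1/2.77 = 0.361 s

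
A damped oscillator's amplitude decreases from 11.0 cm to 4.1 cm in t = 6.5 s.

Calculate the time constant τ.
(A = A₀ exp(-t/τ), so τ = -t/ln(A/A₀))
A/A₀ = 4.1/11.0 = 0.3727; ln(A/A₀) = -0.9869
τ = −t/ln(A/A₀) = −6.5/-0.9869 = 6.586 s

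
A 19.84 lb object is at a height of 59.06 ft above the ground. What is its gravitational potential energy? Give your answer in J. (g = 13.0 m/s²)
PE = mgh = 8.999 kg × 13.0 m/s² × 18 m = 2106 J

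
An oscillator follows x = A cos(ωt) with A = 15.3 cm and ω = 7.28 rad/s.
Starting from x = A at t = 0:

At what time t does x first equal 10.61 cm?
cos(ωt) = x/A = 10.61/15.3 = 0.6935
ωt = arccos(0.6935) = 0.8045 rad
t = 0.8045/7.28 = 0.1105 s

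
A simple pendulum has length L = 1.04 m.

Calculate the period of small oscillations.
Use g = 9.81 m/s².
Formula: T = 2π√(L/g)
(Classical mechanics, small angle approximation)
T = 2π√(L/g) = 2π√(1.04/9.81) = 2.046 s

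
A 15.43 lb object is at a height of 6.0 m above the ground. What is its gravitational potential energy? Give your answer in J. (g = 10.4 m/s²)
PE = mgh = 6.999 kg × 10.4 m/s² × 6 m = 436.7 J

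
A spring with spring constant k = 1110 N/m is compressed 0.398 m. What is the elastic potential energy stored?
PE = ½kx² = ½×1110×0.398² = 87.91 J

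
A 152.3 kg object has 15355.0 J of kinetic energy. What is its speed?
KE = ½mv² → v = √(2KE/m) = √(2×15355.0/152.3) = 14.2 m/s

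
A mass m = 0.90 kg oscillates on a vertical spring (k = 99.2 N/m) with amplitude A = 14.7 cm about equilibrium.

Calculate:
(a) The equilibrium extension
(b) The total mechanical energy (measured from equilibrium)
x_eq = mg/k = 0.9×9.81/99.2 = 0.089 m = 8.9 cm
E = ½kA² = ½×99.2×(0.147)² = 1.072 J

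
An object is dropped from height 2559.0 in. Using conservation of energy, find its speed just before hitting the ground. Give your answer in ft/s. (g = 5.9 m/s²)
mgh = ½mv² → v = √(2gh) = √(2×5.9×65) = 27.69 m/s = 90.86 ft/s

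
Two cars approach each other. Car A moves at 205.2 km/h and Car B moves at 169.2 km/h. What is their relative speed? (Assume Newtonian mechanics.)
v_rel = v_A + v_B = 205.2 + 169.2 = 374.4 km/h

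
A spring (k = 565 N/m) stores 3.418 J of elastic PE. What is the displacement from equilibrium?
PE = ½kx² → x = √(2PE/k) = √(2×3.418/565) = 0.11 m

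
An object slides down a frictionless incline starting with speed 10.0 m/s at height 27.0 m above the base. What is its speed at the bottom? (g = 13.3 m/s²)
½mv₀² + mgh = ½mv² → v = √(v₀² + 2gh) = √(10² + 2×13.3×27) = 28.6 m/s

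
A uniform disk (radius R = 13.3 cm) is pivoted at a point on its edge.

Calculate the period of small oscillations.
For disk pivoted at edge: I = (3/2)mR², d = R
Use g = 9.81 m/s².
I/m = (3/2)R² = 0.02653 m²; d = R = 0.133 m
T = 2π√((3/2)R²/(gR)) = 2π√(3R/(2g)) = 0.896 s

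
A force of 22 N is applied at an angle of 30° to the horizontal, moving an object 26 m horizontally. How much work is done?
W = Fd cosθ = 22×26×cos(30°) = 495.37 J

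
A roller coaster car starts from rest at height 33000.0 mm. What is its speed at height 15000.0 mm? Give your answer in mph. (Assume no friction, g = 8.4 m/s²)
mgh₁ = ½mv₂² + mgh₂ → v₂ = √(2g(h₁−h₂)) = √(2×8.4×(33−15)) = 17.39 m/s = 38.9 mph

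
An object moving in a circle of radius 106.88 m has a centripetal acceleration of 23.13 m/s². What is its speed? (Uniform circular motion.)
v = √(a_c × r) = √(23.13 × 106.88) = 49.72 m/s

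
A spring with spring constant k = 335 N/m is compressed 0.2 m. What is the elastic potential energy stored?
PE = ½kx² = ½×335×0.2² = 6.7 J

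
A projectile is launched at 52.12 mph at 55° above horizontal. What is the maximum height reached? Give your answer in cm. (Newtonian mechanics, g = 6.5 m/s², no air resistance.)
H = v₀²sin²(θ)/(2g) (with unit conversion) = 2802.0 cm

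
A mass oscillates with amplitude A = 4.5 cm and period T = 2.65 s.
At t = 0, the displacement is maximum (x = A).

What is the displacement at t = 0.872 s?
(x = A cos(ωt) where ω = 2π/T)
ω = 2π/T = 2π/2.65 = 2.371 rad/s
x = A cos(ωt) = 4.5×cos(2.371×0.872) = -2.144 cm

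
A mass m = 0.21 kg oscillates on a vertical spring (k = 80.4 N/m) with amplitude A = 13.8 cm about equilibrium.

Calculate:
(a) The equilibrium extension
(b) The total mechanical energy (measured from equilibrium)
x_eq = mg/k = 0.21×9.81/80.4 = 0.02562 m = 2.562 cm
E = ½kA² = ½×80.4×(0.138)² = 0.7656 J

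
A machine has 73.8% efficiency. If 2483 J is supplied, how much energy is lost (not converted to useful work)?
W_out = η × W_in = 0.738×2483 = 1832.5 J
W_lost = W_in − W_out = 2483 − 1832.5 = 650.55 J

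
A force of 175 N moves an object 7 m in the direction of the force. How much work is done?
W = Fd = 175×7 = 1225.0 J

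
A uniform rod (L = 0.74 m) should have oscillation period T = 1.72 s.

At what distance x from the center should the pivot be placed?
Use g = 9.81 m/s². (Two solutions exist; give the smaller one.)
T = 2π√((L²/12 + x²)/(gx)). Let c = T²g/(4π²) = 0.7351.
x² − cx + L²/12 = 0 → x = (c − √(c² − L²/3))/2 = 0.06845 m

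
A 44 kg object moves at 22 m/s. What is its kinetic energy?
KE = ½mv² = ½×44×22² = 10648.0 J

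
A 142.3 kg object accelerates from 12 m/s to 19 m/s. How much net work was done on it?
W_net = ΔKE = ½m(v₂² − v₁²) = ½×142.3×(19² − 12²) = 15439.55 J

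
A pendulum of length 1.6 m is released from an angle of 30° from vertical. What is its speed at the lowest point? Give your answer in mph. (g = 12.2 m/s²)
h = L(1 − cosθ) = 1.6×(1 − cos30°) = 0.2144 m
v = √(2gh) = √(2×12.2×0.2144) = 2.287 m/s = 5.116 mph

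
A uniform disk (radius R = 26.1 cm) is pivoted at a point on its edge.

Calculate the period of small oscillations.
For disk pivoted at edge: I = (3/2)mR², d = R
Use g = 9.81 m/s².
I/m = (3/2)R² = 0.1022 m²; d = R = 0.261 m
T = 2π√((3/2)R²/(gR)) = 2π√(3R/(2g)) = 1.255 s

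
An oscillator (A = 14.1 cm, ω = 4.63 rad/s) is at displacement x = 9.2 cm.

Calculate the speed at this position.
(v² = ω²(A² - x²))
v = ω√(A² − x²) = 4.63×√(0.141² − 0.092²) = 0.4947 m/s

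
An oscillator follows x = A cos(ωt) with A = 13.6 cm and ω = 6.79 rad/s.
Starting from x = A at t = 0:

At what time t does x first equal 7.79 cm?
cos(ωt) = x/A = 7.79/13.6 = 0.5728
ωt = arccos(0.5728) = 0.9609 rad
t = 0.9609/6.79 = 0.1415 s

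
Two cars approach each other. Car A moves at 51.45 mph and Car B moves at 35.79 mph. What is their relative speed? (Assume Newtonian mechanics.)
v_rel = v_A + v_B = 51.45 + 35.79 = 87.24 mph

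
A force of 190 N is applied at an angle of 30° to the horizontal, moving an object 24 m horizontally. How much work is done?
W = Fd cosθ = 190×24×cos(30°) = 3949.1 J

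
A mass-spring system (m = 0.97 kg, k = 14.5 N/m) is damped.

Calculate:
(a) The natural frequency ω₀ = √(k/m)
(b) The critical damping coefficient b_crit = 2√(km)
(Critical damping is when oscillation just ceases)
ω₀ = √(k/m) = √(14.5/0.97) = 3.866 rad/s
b_crit = 2√(km) = 2√(14.5×0.97) = 7.501 kg/s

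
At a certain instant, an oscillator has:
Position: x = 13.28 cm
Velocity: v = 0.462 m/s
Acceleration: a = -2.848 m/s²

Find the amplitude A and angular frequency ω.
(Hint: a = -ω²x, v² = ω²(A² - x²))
a = −ω²x → ω = √(|a|/x) = √(2.848/0.1328) = 4.631 rad/s
v² = ω²(A² − x²) → A = √(x² + v²/ω²) = √(0.1328² + 0.462²/4.631²) = 0.1661 m = 16.61 cm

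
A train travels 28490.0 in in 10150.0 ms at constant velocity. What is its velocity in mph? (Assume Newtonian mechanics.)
v = d/t (with unit conversion) = 159.5 mph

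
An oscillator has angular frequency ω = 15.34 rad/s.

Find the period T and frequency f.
T = 2π/ω = 2π/15.34 = 0.4096 s; f = ω/2π = 2.441 Hz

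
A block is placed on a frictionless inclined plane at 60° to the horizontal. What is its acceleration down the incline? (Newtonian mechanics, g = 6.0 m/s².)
a = g sin(θ) = 6.0 × sin(60°) = 6.0 × 0.866 = 5.2 m/s²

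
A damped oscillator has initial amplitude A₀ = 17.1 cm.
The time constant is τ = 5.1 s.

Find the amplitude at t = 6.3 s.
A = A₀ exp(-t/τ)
A = A₀ exp(−t/τ) = 17.1×exp(−6.3/5.1) = 4.972 cm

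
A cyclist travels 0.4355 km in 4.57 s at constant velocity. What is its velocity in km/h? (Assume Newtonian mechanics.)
v = d/t (with unit conversion) = 343.1 km/h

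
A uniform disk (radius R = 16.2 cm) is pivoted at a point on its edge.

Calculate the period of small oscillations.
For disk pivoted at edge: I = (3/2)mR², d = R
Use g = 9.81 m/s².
I/m = (3/2)R² = 0.03937 m²; d = R = 0.162 m
T = 2π√((3/2)R²/(gR)) = 2π√(3R/(2g)) = 0.9889 s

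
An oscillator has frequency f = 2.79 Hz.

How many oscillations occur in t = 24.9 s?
n = f×t = 2.79×24.9 = 69.47 oscillations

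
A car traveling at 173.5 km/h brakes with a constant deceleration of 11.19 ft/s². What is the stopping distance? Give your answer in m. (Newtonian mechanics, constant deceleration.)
d = v₀² / (2a) (with unit conversion) = 340.5 m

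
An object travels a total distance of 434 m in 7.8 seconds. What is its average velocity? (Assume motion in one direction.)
v_avg = Δd / Δt = 434 / 7.8 = 55.64 m/s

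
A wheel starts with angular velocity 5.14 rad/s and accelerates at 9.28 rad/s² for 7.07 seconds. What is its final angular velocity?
ω = ω₀ + αt = 5.14 + 9.28 × 7.07 = 70.75 rad/s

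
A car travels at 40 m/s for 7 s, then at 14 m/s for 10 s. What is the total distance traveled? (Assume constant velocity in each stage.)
d₁ = v₁t₁ = 40 × 7 = 280 m
d₂ = v₂t₂ = 14 × 10 = 140 m
d_total = 280 + 140 = 420 m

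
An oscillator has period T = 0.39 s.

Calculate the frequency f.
f = 1/T = 1/0.39 = 2.564 Hz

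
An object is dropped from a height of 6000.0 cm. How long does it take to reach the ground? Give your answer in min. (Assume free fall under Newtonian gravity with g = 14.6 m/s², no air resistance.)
t = √(2h/g) (with unit conversion) = 0.04778 min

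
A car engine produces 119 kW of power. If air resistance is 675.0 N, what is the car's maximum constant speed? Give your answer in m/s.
P = Fv → v = P/F = 119000 W / 675 N = 176.3 m/s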